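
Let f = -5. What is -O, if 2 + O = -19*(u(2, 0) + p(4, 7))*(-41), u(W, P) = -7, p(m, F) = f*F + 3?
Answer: 30383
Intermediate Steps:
p(m, F) = 3 - 5*F (p(m, F) = -5*F + 3 = 3 - 5*F)
O = -30383 (O = -2 - 19*(-7 + (3 - 5*7))*(-41) = -2 - 19*(-7 + (3 - 35))*(-41) = -2 - 19*(-7 - 32)*(-41) = -2 - (-741)*(-41) = -2 - 19*1599 = -2 - 30381 = -30383)
-O = -1*(-30383) = 30383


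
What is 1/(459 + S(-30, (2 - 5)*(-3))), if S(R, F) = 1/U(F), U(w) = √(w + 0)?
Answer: 3/1378 ≈ 0.0021771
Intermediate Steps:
U(w) = √w
S(R, F) = F^(-½) (S(R, F) = 1/(√F) = F^(-½))
1/(459 + S(-30, (2 - 5)*(-3))) = 1/(459 + ((2 - 5)*(-3))^(-½)) = 1/(459 + (-3*(-3))^(-½)) = 1/(459 + 9^(-½)) = 1/(459 + ⅓) = 1/(1378/3) = 3/1378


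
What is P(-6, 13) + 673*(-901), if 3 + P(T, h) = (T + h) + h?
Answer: -606356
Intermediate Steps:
P(T, h) = -3 + T + 2*h (P(T, h) = -3 + ((T + h) + h) = -3 + (T + 2*h) = -3 + T + 2*h)
P(-6, 13) + 673*(-901) = (-3 - 6 + 2*13) + 673*(-901) = (-3 - 6 + 26) - 606373 = 17 - 606373 = -606356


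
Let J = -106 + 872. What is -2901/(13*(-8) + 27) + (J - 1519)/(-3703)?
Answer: 220416/5819 ≈ 37.879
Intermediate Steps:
J = 766
-2901/(13*(-8) + 27) + (J - 1519)/(-3703) = -2901/(13*(-8) + 27) + (766 - 1519)/(-3703) = -2901/(-104 + 27) - 753*(-1/3703) = -2901/(-77) + 753/3703 = -2901*(-1/77) + 753/3703 = 2901/77 + 753/3703 = 220416/5819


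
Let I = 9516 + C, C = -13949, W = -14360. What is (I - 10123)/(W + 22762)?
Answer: -7278/4201 ≈ -1.7324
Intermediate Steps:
I = -4433 (I = 9516 - 13949 = -4433)
(I - 10123)/(W + 22762) = (-4433 - 10123)/(-14360 + 22762) = -14556/8402 = -14556*1/8402 = -7278/4201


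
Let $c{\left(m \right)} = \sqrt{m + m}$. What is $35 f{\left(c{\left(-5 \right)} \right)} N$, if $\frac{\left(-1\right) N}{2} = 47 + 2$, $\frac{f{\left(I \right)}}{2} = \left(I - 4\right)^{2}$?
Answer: $-41160 + 54880 i \sqrt{10} \approx -41160.0 + 1.7355 \cdot 10^{5} i$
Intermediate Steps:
$c{\left(m \right)} = \sqrt{2} \sqrt{m}$ ($c{\left(m \right)} = \sqrt{2 m} = \sqrt{2} \sqrt{m}$)
$f{\left(I \right)} = 2 \left(-4 + I\right)^{2}$ ($f{\left(I \right)} = 2 \left(I - 4\right)^{2} = 2 \left(-4 + I\right)^{2}$)
$N = -98$ ($N = - 2 \left(47 + 2\right) = \left(-2\right) 49 = -98$)
$35 f{\left(c{\left(-5 \right)} \right)} N = 35 \cdot 2 \left(-4 + \sqrt{2} \sqrt{-5}\right)^{2} \left(-98\right) = 35 \cdot 2 \left(-4 + \sqrt{2} i \sqrt{5}\right)^{2} \left(-98\right) = 35 \cdot 2 \left(-4 + i \sqrt{10}\right)^{2} \left(-98\right) = 70 \left(-4 + i \sqrt{10}\right)^{2} \left(-98\right) = - 6860 \left(-4 + i \sqrt{10}\right)^{2}$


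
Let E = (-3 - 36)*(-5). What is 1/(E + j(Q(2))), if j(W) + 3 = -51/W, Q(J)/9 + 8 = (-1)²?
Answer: 21/4049 ≈ 0.0051865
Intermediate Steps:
Q(J) = -63 (Q(J) = -72 + 9*(-1)² = -72 + 9*1 = -72 + 9 = -63)
E = 195 (E = -39*(-5) = 195)
j(W) = -3 - 51/W
1/(E + j(Q(2))) = 1/(195 + (-3 - 51/(-63))) = 1/(195 + (-3 - 51*(-1/63))) = 1/(195 + (-3 + 17/21)) = 1/(195 - 46/21) = 1/(4049/21) = 21/4049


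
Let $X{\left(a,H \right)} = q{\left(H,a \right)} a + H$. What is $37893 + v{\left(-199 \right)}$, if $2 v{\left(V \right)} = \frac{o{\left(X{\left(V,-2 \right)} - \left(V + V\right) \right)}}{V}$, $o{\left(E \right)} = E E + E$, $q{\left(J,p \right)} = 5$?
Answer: $\frac{7361606}{199} \approx 36993.0$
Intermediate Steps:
$X{\left(a,H \right)} = H + 5 a$ ($X{\left(a,H \right)} = 5 a + H = H + 5 a$)
$o{\left(E \right)} = E + E^{2}$ ($o{\left(E \right)} = E^{2} + E = E + E^{2}$)
$v{\left(V \right)} = \frac{\left(-1 + 3 V\right) \left(-2 + 3 V\right)}{2 V}$ ($v{\left(V \right)} = \frac{\left(\left(-2 + 5 V\right) - \left(V + V\right)\right) \left(1 + \left(\left(-2 + 5 V\right) - \left(V + V\right)\right)\right) \frac{1}{V}}{2} = \frac{\left(\left(-2 + 5 V\right) - 2 V\right) \left(1 + \left(\left(-2 + 5 V\right) - 2 V\right)\right) \frac{1}{V}}{2} = \frac{\left(-2 + 3 V\right) \left(1 + \left(-2 + 3 V\right)\right) \frac{1}{V}}{2} = \frac{\left(-2 + 3 V\right) \left(-1 + 3 V\right) \frac{1}{V}}{2} = \frac{\left(-1 + 3 V\right) \left(-2 + 3 V\right) \frac{1}{V}}{2} = \frac{\frac{1}{V} \left(-1 + 3 V\right) \left(-2 + 3 V\right)}{2} = \frac{\left(-1 + 3 V\right) \left(-2 + 3 V\right)}{2 V}$)
$37893 + v{\left(-199 \right)} = 37893 + \left(- \frac{9}{2} + \frac{1}{-199} + \frac{9}{2} \left(-199\right)\right) = 37893 - \frac{179101}{199} = \frac{7361606}{199}$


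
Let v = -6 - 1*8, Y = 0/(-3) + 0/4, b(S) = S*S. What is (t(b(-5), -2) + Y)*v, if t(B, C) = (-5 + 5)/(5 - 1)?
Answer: 0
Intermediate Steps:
b(S) = S²
t(B, C) = 0 (t(B, C) = 0/4 = 0*(¼) = 0)
Y = 0 (Y = 0*(-⅓) + 0*(¼) = 0 + 0 = 0)
v = -14 (v = -6 - 8 = -14)
(t(b(-5), -2) + Y)*v = (0 + 0)*(-14) = 0*(-14) = 0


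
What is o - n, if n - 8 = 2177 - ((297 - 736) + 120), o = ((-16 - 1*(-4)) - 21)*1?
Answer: -2537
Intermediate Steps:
o = -33 (o = ((-16 + 4) - 21)*1 = (-12 - 21)*1 = -33*1 = -33)
n = 2504 (n = 8 + (2177 - ((297 - 736) + 120)) = 8 + (2177 - (-439 + 120)) = 8 + (2177 - 1*(-319)) = 8 + (2177 + 319) = 8 + 2496 = 2504)
o - n = -33 - 1*2504 = -33 - 2504 = -2537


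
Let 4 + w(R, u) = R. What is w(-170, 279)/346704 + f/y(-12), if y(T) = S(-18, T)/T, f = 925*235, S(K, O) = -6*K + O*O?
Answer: -12560797609/1213464 ≈ -10351.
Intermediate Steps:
w(R, u) = -4 + R
S(K, O) = O**2 - 6*K (S(K, O) = -6*K + O**2 = O**2 - 6*K)
f = 217375
y(T) = (108 + T**2)/T (y(T) = (T**2 - 6*(-18))/T = (T**2 + 108)/T = (108 + T**2)/T)
w(-170, 279)/346704 + f/y(-12) = (-4 - 170)/346704 + 217375/(-12 + 108/(-12)) = -174*1/346704 + 217375/(-12 + 108*(-1/12)) = -29/57784 + 217375/(-12 - 9) = -29/57784 + 217375/(-21) = -29/57784 + 217375*(-1/21) = -29/57784 - 217375/21 = -12560797609/1213464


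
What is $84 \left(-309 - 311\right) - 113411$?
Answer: $-165491$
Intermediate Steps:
$84 \left(-309 - 311\right) - 113411 = 84 \left(-620\right) - 113411 = -52080 - 113411 = -165491$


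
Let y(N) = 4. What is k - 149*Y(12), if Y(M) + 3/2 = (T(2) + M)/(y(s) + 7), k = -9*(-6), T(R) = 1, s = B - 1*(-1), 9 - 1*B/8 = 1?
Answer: 2231/22 ≈ 101.41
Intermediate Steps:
B = 64 (B = 72 - 8*1 = 72 - 8 = 64)
s = 65 (s = 64 - 1*(-1) = 64 + 1 = 65)
k = 54
Y(M) = -31/22 + M/11 (Y(M) = -3/2 + (1 + M)/(4 + 7) = -3/2 + (1 + M)/11 = -3/2 + (1 + M)*(1/11) = -3/2 + (1/11 + M/11) = -31/22 + M/11)
k - 149*Y(12) = 54 - 149*(-31/22 + (1/11)*12) = 54 - 149*(-31/22 + 12/11) = 54 - 149*(-7/22) = 54 + 1043/22 = 2231/22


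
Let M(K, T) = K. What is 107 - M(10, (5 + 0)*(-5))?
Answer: 97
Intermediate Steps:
107 - M(10, (5 + 0)*(-5)) = 107 - 1*10 = 107 - 10 = 97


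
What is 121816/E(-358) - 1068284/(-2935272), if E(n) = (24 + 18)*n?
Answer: -2371530387/306491318 ≈ -7.7377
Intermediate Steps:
E(n) = 42*n
121816/E(-358) - 1068284/(-2935272) = 121816/((42*(-358))) - 1068284/(-2935272) = 121816/(-15036) - 1068284*(-1/2935272) = 121816*(-1/15036) + 267071/733818 = -30454/3759 + 267071/733818 = -2371530387/306491318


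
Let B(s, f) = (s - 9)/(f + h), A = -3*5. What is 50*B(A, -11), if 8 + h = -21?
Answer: 30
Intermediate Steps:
h = -29 (h = -8 - 21 = -29)
A = -15
B(s, f) = (-9 + s)/(-29 + f) (B(s, f) = (s - 9)/(f - 29) = (-9 + s)/(-29 + f))
50*B(A, -11) = 50*((-9 - 15)/(-29 - 11)) = 50*(-24/(-40)) = 50*(-1/40*(-24)) = 50*(⅗) = 30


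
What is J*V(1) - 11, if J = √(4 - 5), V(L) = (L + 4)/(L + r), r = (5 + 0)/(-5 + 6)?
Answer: -11 + 5*I/6 ≈ -11.0 + 0.83333*I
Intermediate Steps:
r = 5 (r = 5/1 = 5*1 = 5)
V(L) = (4 + L)/(5 + L) (V(L) = (L + 4)/(L + 5) = (4 + L)/(5 + L))
J = I (J = √(-1) = I ≈ 1.0*I)
J*V(1) - 11 = I*((4 + 1)/(5 + 1)) - 11 = I*(5/6) - 11 = I*((⅙)*5) - 11 = I*(⅚) - 11 = 5*I/6 - 11 = -11 + 5*I/6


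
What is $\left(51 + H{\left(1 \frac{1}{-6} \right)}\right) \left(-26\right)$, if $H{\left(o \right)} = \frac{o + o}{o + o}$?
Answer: $-1352$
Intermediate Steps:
$H{\left(o \right)} = 1$ ($H{\left(o \right)} = \frac{2 o}{2 o} = 2 o \frac{1}{2 o} = 1$)
$\left(51 + H{\left(1 \frac{1}{-6} \right)}\right) \left(-26\right) = \left(51 + 1\right) \left(-26\right) = 52 \left(-26\right) = -1352$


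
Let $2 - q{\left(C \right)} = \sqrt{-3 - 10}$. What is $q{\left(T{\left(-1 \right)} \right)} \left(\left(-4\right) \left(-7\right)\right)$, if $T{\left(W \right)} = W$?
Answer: $56 - 28 i \sqrt{13} \approx 56.0 - 100.96 i$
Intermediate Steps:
$q{\left(C \right)} = 2 - i \sqrt{13}$ ($q{\left(C \right)} = 2 - \sqrt{-3 - 10} = 2 - \sqrt{-13} = 2 - i \sqrt{13}$)
$q{\left(T{\left(-1 \right)} \right)} \left(\left(-4\right) \left(-7\right)\right) = \left(2 - i \sqrt{13}\right) \left(\left(-4\right) \left(-7\right)\right) = \left(2 - i \sqrt{13}\right) 28 = 56 - 28 i \sqrt{13}$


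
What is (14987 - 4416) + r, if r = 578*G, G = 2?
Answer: 11727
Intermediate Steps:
r = 1156 (r = 578*2 = 1156)
(14987 - 4416) + r = (14987 - 4416) + 1156 = 10571 + 1156 = 11727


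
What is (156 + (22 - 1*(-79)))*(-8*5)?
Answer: -10280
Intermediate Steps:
(156 + (22 - 1*(-79)))*(-8*5) = (156 + (22 + 79))*(-40) = (156 + 101)*(-40) = 257*(-40) = -10280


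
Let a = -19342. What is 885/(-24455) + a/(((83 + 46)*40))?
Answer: -47757521/12618780 ≈ -3.7846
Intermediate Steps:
885/(-24455) + a/(((83 + 46)*40)) = 885/(-24455) - 19342*1/(40*(83 + 46)) = 885*(-1/24455) - 19342/(129*40) = -177/4891 - 19342/5160 = -177/4891 - 19342*1/5160 = -177/4891 - 9671/2580 = -47757521/12618780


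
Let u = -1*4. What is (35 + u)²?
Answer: 961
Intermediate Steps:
u = -4
(35 + u)² = (35 - 4)² = 31² = 961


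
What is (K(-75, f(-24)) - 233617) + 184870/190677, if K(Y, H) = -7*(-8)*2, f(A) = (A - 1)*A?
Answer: -44523848015/190677 ≈ -2.3350e+5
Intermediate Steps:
f(A) = A*(-1 + A) (f(A) = (-1 + A)*A = A*(-1 + A))
K(Y, H) = 112 (K(Y, H) = 56*2 = 112)
(K(-75, f(-24)) - 233617) + 184870/190677 = (112 - 233617) + 184870/190677 = -233505 + 184870*(1/190677) = -233505 + 184870/190677 = -44523848015/190677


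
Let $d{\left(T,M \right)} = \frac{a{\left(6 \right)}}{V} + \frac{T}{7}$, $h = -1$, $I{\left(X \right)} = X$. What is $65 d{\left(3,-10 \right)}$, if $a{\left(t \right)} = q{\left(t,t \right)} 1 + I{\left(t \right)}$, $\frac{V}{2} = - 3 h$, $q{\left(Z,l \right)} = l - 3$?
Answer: $\frac{1755}{14} \approx 125.36$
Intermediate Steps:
$q{\left(Z,l \right)} = -3 + l$
$V = 6$ ($V = 2 \left(\left(-3\right) \left(-1\right)\right) = 2 \cdot 3 = 6$)
$a{\left(t \right)} = -3 + 2 t$ ($a{\left(t \right)} = \left(-3 + t\right) 1 + t = \left(-3 + t\right) + t = -3 + 2 t$)
$d{\left(T,M \right)} = \frac{3}{2} + \frac{T}{7}$ ($d{\left(T,M \right)} = \frac{-3 + 2 \cdot 6}{6} + \frac{T}{7} = \left(-3 + 12\right) \frac{1}{6} + T \frac{1}{7} = 9 \cdot \frac{1}{6} + \frac{T}{7} = \frac{3}{2} + \frac{T}{7}$)
$65 d{\left(3,-10 \right)} = 65 \left(\frac{3}{2} + \frac{1}{7} \cdot 3\right) = 65 \left(\frac{3}{2} + \frac{3}{7}\right) = 65 \cdot \frac{27}{14} = \frac{1755}{14}$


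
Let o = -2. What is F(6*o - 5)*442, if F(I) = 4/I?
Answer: -104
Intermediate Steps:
F(6*o - 5)*442 = (4/(6*(-2) - 5))*442 = (4/(-12 - 5))*442 = (4/(-17))*442 = (4*(-1/17))*442 = -4/17*442 = -104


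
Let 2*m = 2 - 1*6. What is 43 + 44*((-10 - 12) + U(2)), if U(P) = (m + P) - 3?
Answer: -1057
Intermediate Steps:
m = -2 (m = (2 - 1*6)/2 = (2 - 6)/2 = (½)*(-4) = -2)
U(P) = -5 + P (U(P) = (-2 + P) - 3 = -5 + P)
43 + 44*((-10 - 12) + U(2)) = 43 + 44*((-10 - 12) + (-5 + 2)) = 43 + 44*(-22 - 3) = 43 + 44*(-25) = 43 - 1100 = -1057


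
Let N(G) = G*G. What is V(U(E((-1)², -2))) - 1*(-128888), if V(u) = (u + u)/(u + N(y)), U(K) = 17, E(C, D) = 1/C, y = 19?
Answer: 24359849/189 ≈ 1.2889e+5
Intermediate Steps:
N(G) = G²
V(u) = 2*u/(361 + u) (V(u) = (u + u)/(u + 19²) = (2*u)/(u + 361) = (2*u)/(361 + u) = 2*u/(361 + u))
V(U(E((-1)², -2))) - 1*(-128888) = 2*17/(361 + 17) - 1*(-128888) = 2*17/378 + 128888 = 2*17*(1/378) + 128888 = 17/189 + 128888 = 24359849/189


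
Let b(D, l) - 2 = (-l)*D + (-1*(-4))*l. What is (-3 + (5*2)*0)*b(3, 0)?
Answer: -6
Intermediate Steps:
b(D, l) = 2 + 4*l - D*l (b(D, l) = 2 + ((-l)*D + (-1*(-4))*l) = 2 + (-D*l + 4*l) = 2 + (4*l - D*l) = 2 + 4*l - D*l)
(-3 + (5*2)*0)*b(3, 0) = (-3 + (5*2)*0)*(2 + 4*0 - 1*3*0) = (-3 + 10*0)*(2 + 0 + 0) = (-3 + 0)*2 = -3*2 = -6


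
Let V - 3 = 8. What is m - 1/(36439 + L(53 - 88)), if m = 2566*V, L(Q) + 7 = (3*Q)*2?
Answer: 1022402171/36222 ≈ 28226.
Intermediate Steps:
V = 11 (V = 3 + 8 = 11)
L(Q) = -7 + 6*Q (L(Q) = -7 + (3*Q)*2 = -7 + 6*Q)
m = 28226 (m = 2566*11 = 28226)
m - 1/(36439 + L(53 - 88)) = 28226 - 1/(36439 + (-7 + 6*(53 - 88))) = 28226 - 1/(36439 + (-7 + 6*(-35))) = 28226 - 1/(36439 + (-7 - 210)) = 28226 - 1/(36439 - 217) = 28226 - 1/36222 = 1022402171/36222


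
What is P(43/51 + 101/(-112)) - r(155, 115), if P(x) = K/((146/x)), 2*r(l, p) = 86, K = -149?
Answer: -35810021/833952 ≈ -42.940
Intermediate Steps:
r(l, p) = 43 (r(l, p) = (½)*86 = 43)
P(x) = -149*x/146
P(43/51 + 101/(-112)) - r(155, 115) = -149*(43/51 + 101/(-112))/146 - 1*43 = -149*(43*(1/51) + 101*(-1/112))/146 - 43 = -149*(43/51 - 101/112)/146 - 43 = -149/146*(-335/5712) - 43 = 49915/833952 - 43 = -35810021/833952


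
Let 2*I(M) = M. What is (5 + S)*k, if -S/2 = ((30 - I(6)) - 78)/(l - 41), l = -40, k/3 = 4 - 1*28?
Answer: -808/3 ≈ -269.33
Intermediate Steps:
k = -72 (k = 3*(4 - 1*28) = 3*(4 - 28) = 3*(-24) = -72)
I(M) = M/2
S = -34/27 (S = -2*((30 - 6/2) - 78)/(-40 - 41) = -2*((30 - 1*3) - 78)/(-81) = -2*((30 - 3) - 78)*(-1)/81 = -2*(27 - 78)*(-1)/81 = -(-102)*(-1)/81 = -2*17/27 = -34/27 ≈ -1.2593)
(5 + S)*k = (5 - 34/27)*(-72) = (101/27)*(-72) = -808/3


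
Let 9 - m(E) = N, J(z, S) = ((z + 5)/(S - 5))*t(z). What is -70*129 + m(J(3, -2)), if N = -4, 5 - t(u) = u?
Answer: -9017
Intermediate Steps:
t(u) = 5 - u
J(z, S) = (5 + z)*(5 - z)/(-5 + S) (J(z, S) = ((z + 5)/(S - 5))*(5 - z) = ((5 + z)/(-5 + S))*(5 - z) = (5 + z)*(5 - z)/(-5 + S))
m(E) = 13 (m(E) = 9 - 1*(-4) = 9 + 4 = 13)
-70*129 + m(J(3, -2)) = -70*129 + 13 = -9030 + 13 = -9017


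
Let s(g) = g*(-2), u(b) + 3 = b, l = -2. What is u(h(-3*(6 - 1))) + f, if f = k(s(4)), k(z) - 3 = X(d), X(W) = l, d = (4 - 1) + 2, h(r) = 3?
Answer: 1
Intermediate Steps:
u(b) = -3 + b
d = 5 (d = 3 + 2 = 5)
X(W) = -2
s(g) = -2*g
k(z) = 1 (k(z) = 3 - 2 = 1)
f = 1
u(h(-3*(6 - 1))) + f = (-3 + 3) + 1 = 0 + 1 = 1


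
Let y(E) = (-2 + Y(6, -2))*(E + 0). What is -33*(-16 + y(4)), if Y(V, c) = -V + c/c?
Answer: 1452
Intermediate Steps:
Y(V, c) = 1 - V (Y(V, c) = -V + 1 = 1 - V)
y(E) = -7*E (y(E) = (-2 + (1 - 1*6))*(E + 0) = (-2 + (1 - 6))*E = (-2 - 5)*E = -7*E)
-33*(-16 + y(4)) = -33*(-16 - 7*4) = -33*(-16 - 28) = -33*(-44) = 1452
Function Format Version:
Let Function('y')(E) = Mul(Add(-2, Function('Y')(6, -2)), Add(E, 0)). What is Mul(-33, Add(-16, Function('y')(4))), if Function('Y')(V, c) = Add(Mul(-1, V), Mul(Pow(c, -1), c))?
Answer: 1452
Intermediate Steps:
Function('Y')(V, c) = Add(1, Mul(-1, V)) (Function('Y')(V, c) = Add(Mul(-1, V), 1) = Add(1, Mul(-1, V)))
Function('y')(E) = Mul(-7, E) (Function('y')(E) = Mul(Add(-2, Add(1, Mul(-1, 6))), Add(E, 0)) = Mul(Add(-2, Add(1, -6)), E) = Mul(Add(-2, -5), E) = Mul(-7, E))
Mul(-33, Add(-16, Function('y')(4))) = Mul(-33, Add(-16, Mul(-7, 4))) = Mul(-33, Add(-16, -28)) = Mul(-33, -44) = 1452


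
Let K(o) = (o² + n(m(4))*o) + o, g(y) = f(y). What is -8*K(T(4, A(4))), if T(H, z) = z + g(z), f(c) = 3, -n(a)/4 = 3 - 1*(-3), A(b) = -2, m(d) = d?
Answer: 176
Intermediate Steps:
n(a) = -24 (n(a) = -4*(3 - 1*(-3)) = -4*(3 + 3) = -4*6 = -24)
g(y) = 3
T(H, z) = 3 + z (T(H, z) = z + 3 = 3 + z)
K(o) = o² - 23*o (K(o) = (o² - 24*o) + o = o² - 23*o)
-8*K(T(4, A(4))) = -8*(3 - 2)*(-23 + (3 - 2)) = -8*(-23 + 1) = -8*(-22) = 176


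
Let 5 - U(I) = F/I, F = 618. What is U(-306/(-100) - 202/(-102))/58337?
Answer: -1511635/749805461 ≈ -0.0020160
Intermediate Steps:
U(I) = 5 - 618/I
U(-306/(-100) - 202/(-102))/58337 = (5 - 618/(-306/(-100) - 202/(-102)))/58337 = (5 - 618/(-306*(-1/100) - 202*(-1/102)))*(1/58337) = (5 - 618/(153/50 + 101/51))*(1/58337) = (5 - 618/12853/2550)*(1/58337) = (5 - 618*2550/12853)*(1/58337) = (5 - 1575900/12853)*(1/58337) = -1511635/12853*1/58337 = -1511635/749805461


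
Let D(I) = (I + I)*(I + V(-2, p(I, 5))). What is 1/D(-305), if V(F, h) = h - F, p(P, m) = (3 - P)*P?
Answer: 1/57488230 ≈ 1.7395e-8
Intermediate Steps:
p(P, m) = P*(3 - P)
D(I) = 2*I*(2 + I + I*(3 - I)) (D(I) = (I + I)*(I + (I*(3 - I) - 1*(-2))) = (2*I)*(I + (I*(3 - I) + 2)) = (2*I)*(I + (2 + I*(3 - I))) = (2*I)*(2 + I + I*(3 - I)) = 2*I*(2 + I + I*(3 - I)))
1/D(-305) = 1/(2*(-305)*(2 - 305 - 1*(-305)*(-3 - 305))) = 1/(2*(-305)*(2 - 305 - 1*(-305)*(-308))) = 1/(2*(-305)*(2 - 305 - 93940)) = 1/(2*(-305)*(-94243)) = 1/57488230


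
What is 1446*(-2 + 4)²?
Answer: 5784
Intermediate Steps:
1446*(-2 + 4)² = 1446*2² = 1446*4 = 5784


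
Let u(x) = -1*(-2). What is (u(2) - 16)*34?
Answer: -476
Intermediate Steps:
u(x) = 2
(u(2) - 16)*34 = (2 - 16)*34 = -14*34 = -476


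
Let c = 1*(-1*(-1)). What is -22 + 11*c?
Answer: -11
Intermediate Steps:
c = 1 (c = 1*1 = 1)
-22 + 11*c = -22 + 11*1 = -22 + 11 = -11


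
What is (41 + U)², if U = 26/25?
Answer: 1104601/625 ≈ 1767.4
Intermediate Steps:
U = 26/25 (U = 26*(1/25) = 26/25 ≈ 1.0400)
(41 + U)² = (41 + 26/25)² = (1051/25)² = 1104601/625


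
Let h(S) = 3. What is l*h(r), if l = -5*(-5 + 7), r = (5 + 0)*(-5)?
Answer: -30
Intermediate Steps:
r = -25 (r = 5*(-5) = -25)
l = -10 (l = -5*2 = -10)
l*h(r) = -10*3 = -30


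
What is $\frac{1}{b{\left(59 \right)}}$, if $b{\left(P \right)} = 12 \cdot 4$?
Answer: $\frac{1}{48} \approx 0.020833$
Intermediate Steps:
$b{\left(P \right)} = 48$
$\frac{1}{b{\left(59 \right)}} = \frac{1}{48}$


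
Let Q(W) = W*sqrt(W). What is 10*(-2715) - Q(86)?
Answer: -27150 - 86*sqrt(86) ≈ -27948.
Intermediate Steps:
Q(W) = W**(3/2)
10*(-2715) - Q(86) = 10*(-2715) - 86**(3/2) = -27150 - 86*sqrt(86)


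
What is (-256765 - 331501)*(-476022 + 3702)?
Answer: 277849797120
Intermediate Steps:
(-256765 - 331501)*(-476022 + 3702) = -588266*(-472320) = 277849797120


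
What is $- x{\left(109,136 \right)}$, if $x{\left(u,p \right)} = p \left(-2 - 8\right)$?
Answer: $1360$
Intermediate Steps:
$x{\left(u,p \right)} = - 10 p$ ($x{\left(u,p \right)} = p \left(-10\right) = - 10 p$)
$- x{\left(109,136 \right)} = - \left(-10\right) 136 = \left(-1\right) \left(-1360\right) = 1360$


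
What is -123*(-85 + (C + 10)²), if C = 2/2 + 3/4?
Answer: -104427/16 ≈ -6526.7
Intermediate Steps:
C = 7/4 (C = 2*(½) + 3*(¼) = 1 + ¾ = 7/4 ≈ 1.7500)
-123*(-85 + (C + 10)²) = -123*(-85 + (7/4 + 10)²) = -123*(-85 + (47/4)²) = -123*(-85 + 2209/16) = -123*849/16 = -104427/16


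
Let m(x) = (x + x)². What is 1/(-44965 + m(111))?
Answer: 1/4319 ≈ 0.00023154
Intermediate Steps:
m(x) = 4*x² (m(x) = (2*x)² = 4*x²)
1/(-44965 + m(111)) = 1/(-44965 + 4*111²) = 1/(-44965 + 4*12321) = 1/(-44965 + 49284) = 1/4319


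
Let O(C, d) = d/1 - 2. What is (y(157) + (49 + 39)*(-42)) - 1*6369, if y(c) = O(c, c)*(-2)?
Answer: -10375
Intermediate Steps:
O(C, d) = -2 + d (O(C, d) = 1*d - 2 = d - 2 = -2 + d)
y(c) = 4 - 2*c (y(c) = (-2 + c)*(-2) = 4 - 2*c)
(y(157) + (49 + 39)*(-42)) - 1*6369 = ((4 - 2*157) + (49 + 39)*(-42)) - 1*6369 = ((4 - 314) + 88*(-42)) - 6369 = (-310 - 3696) - 6369 = -4006 - 6369 = -10375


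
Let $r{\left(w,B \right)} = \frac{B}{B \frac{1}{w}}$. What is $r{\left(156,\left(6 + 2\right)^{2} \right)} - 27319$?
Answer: $-27163$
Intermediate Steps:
$r{\left(w,B \right)} = w$ ($r{\left(w,B \right)} = B \frac{w}{B} = w$)
$r{\left(156,\left(6 + 2\right)^{2} \right)} - 27319 = 156 - 27319 = -27163$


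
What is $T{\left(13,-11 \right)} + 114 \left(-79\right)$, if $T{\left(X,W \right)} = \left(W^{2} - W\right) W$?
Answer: $-10458$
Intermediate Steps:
$T{\left(X,W \right)} = W \left(W^{2} - W\right)$
$T{\left(13,-11 \right)} + 114 \left(-79\right) = \left(-11\right)^{2} \left(-1 - 11\right) + 114 \left(-79\right) = 121 \left(-12\right) - 9006 = -1452 - 9006 = -10458$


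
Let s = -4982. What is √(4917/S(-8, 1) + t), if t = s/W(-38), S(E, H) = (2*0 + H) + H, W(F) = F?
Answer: √3739390/38 ≈ 50.888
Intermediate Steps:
S(E, H) = 2*H (S(E, H) = (0 + H) + H = H + H = 2*H)
t = 2491/19 (t = -4982/(-38) = -4982*(-1/38) = 2491/19 ≈ 131.11)
√(4917/S(-8, 1) + t) = √(4917/((2*1)) + 2491/19) = √(4917/2 + 2491/19) = √(98405/38) = √3739390/38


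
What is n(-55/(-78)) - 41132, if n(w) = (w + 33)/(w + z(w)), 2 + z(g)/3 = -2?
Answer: -36239921/881 ≈ -41135.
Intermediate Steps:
z(g) = -12 (z(g) = -6 + 3*(-2) = -6 - 6 = -12)
n(w) = (33 + w)/(-12 + w) (n(w) = (w + 33)/(w - 12) = (33 + w)/(-12 + w))
n(-55/(-78)) - 41132 = (33 - 55/(-78))/(-12 - 55/(-78)) - 41132 = (33 - 55*(-1/78))/(-12 - 55*(-1/78)) - 41132 = (33 + 55/78)/(-12 + 55/78) - 41132 = (2629/78)/(-881/78) - 41132 = -78/881*2629/78 - 41132 = -2629/881 - 41132 = -36239921/881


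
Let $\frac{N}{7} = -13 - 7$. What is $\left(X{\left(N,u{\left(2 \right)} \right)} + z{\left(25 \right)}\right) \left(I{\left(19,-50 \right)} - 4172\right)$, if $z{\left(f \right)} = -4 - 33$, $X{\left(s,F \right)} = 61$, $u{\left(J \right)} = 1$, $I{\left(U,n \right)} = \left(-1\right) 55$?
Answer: $-101448$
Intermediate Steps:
$I{\left(U,n \right)} = -55$
$N = -140$ ($N = 7 \left(-13 - 7\right) = 7 \left(-20\right) = -140$)
$z{\left(f \right)} = -37$
$\left(X{\left(N,u{\left(2 \right)} \right)} + z{\left(25 \right)}\right) \left(I{\left(19,-50 \right)} - 4172\right) = \left(61 - 37\right) \left(-55 - 4172\right) = 24 \left(-4227\right) = -101448$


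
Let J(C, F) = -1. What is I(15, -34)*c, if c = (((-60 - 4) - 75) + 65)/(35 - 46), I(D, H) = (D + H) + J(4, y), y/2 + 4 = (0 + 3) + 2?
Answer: -1480/11 ≈ -134.55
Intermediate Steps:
y = 2 (y = -8 + 2*((0 + 3) + 2) = -8 + 2*(3 + 2) = -8 + 2*5 = -8 + 10 = 2)
I(D, H) = -1 + D + H (I(D, H) = (D + H) - 1 = -1 + D + H)
c = 74/11 (c = ((-64 - 75) + 65)/(-11) = (-139 + 65)*(-1/11) = -74*(-1/11) = 74/11 ≈ 6.7273)
I(15, -34)*c = (-1 + 15 - 34)*(74/11) = -20*74/11 = -1480/11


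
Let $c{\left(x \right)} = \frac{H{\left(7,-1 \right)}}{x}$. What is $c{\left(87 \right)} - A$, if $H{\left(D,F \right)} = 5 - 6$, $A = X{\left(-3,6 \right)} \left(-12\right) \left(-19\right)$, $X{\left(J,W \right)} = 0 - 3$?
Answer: $\frac{59507}{87} \approx 683.99$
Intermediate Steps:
$X{\left(J,W \right)} = -3$
$A = -684$ ($A = \left(-3\right) \left(-12\right) \left(-19\right) = 36 \left(-19\right) = -684$)
$H{\left(D,F \right)} = -1$
$c{\left(x \right)} = - \frac{1}{x}$
$c{\left(87 \right)} - A = - \frac{1}{87} - -684 = \left(-1\right) \frac{1}{87} + 684 = - \frac{1}{87} + 684 = \frac{59507}{87}$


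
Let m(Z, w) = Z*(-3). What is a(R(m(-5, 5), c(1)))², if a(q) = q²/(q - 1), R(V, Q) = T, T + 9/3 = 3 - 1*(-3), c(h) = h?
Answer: 81/4 ≈ 20.250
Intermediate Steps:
m(Z, w) = -3*Z
T = 3 (T = -3 + (3 - 1*(-3)) = -3 + (3 + 3) = -3 + 6 = 3)
R(V, Q) = 3
a(q) = q²/(-1 + q)
a(R(m(-5, 5), c(1)))² = (3²/(-1 + 3))² = (9/2)² = 81/4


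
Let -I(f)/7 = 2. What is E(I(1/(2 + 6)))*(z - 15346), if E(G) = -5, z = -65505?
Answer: 404255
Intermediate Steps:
I(f) = -14 (I(f) = -7*2 = -14)
E(I(1/(2 + 6)))*(z - 15346) = -5*(-65505 - 15346) = -5*(-80851) = 404255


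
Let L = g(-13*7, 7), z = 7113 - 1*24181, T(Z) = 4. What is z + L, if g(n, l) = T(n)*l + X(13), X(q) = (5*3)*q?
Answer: -16845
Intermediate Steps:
X(q) = 15*q
g(n, l) = 195 + 4*l (g(n, l) = 4*l + 15*13 = 4*l + 195 = 195 + 4*l)
z = -17068 (z = 7113 - 24181 = -17068)
L = 223 (L = 195 + 4*7 = 195 + 28 = 223)
z + L = -17068 + 223 = -16845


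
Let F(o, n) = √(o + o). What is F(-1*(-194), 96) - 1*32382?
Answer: -32382 + 2*√97 ≈ -32362.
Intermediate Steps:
F(o, n) = √2*√o (F(o, n) = √(2*o) = √2*√o)
F(-1*(-194), 96) - 1*32382 = √2*√(-1*(-194)) - 1*32382 = √2*√194 - 32382 = 2*√97 - 32382 = -32382 + 2*√97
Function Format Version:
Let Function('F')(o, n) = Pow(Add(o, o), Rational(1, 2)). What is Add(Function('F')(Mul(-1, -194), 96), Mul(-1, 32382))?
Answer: Add(-32382, Mul(2, Pow(97, Rational(1, 2)))) ≈ -32362.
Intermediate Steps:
Function('F')(o, n) = Mul(Pow(2, Rational(1, 2)), Pow(o, Rational(1, 2))) (Function('F')(o, n) = Pow(Mul(2, o), Rational(1, 2)) = Mul(Pow(2, Rational(1, 2)), Pow(o, Rational(1, 2))))
Add(Function('F')(Mul(-1, -194), 96), Mul(-1, 32382)) = Add(Mul(Pow(2, Rational(1, 2)), Pow(Mul(-1, -194), Rational(1, 2))), Mul(-1, 32382)) = Add(Mul(Pow(2, Rational(1, 2)), Pow(194, Rational(1, 2))), -32382) = Add(Mul(2, Pow(97, Rational(1, 2))), -32382) = Add(-32382, Mul(2, Pow(97, Rational(1, 2))))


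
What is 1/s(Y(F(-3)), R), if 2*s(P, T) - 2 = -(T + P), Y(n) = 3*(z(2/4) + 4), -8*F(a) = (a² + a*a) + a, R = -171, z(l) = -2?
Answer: 2/167 ≈ 0.011976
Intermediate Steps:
F(a) = -a²/4 - a/8 (F(a) = -((a² + a*a) + a)/8 = -((a² + a²) + a)/8 = -(2*a² + a)/8 = -(a + 2*a²)/8 = -a²/4 - a/8)
Y(n) = 6 (Y(n) = 3*(-2 + 4) = 3*2 = 6)
s(P, T) = 1 - P/2 - T/2 (s(P, T) = 1 + (-(T + P))/2 = 1 + (-(P + T))/2 = 1 + (-P - T)/2 = 1 + (-P/2 - T/2) = 1 - P/2 - T/2)
1/s(Y(F(-3)), R) = 1/(1 - ½*6 - ½*(-171)) = 1/(1 - 3 + 171/2) = 1/(167/2) = 2/167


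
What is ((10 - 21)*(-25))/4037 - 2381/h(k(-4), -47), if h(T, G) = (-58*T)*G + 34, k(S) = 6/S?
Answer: 975202/1488185 ≈ 0.65530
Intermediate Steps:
h(T, G) = 34 - 58*G*T (h(T, G) = -58*G*T + 34 = 34 - 58*G*T)
((10 - 21)*(-25))/4037 - 2381/h(k(-4), -47) = ((10 - 21)*(-25))/4037 - 2381/(34 - 58*(-47)*6/(-4)) = -11*(-25)*(1/4037) - 2381/(34 - 58*(-47)*6*(-1/4)) = 275*(1/4037) - 2381/(34 - 58*(-47)*(-3/2)) = 25/367 - 2381/(34 - 4089) = 25/367 - 2381/(-4055) = 25/367 - 2381*(-1/4055) = 25/367 + 2381/4055 = 975202/1488185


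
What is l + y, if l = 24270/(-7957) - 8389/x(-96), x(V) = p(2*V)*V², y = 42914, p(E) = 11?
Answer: 34614000829655/806648832 ≈ 42911.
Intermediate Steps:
x(V) = 11*V²
l = -2527146793/806648832 (l = 24270/(-7957) - 8389/(11*(-96)²) = 24270*(-1/7957) - 8389/(11*9216) = -24270/7957 - 8389/101376 = -2527146793/806648832 ≈ -3.1329)
l + y = -2527146793/806648832 + 42914 = 34614000829655/806648832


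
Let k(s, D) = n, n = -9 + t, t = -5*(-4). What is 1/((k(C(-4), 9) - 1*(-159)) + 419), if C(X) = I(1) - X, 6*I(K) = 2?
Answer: 1/589 ≈ 0.0016978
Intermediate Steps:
I(K) = ⅓ (I(K) = (⅙)*2 = ⅓)
t = 20
n = 11 (n = -9 + 20 = 11)
C(X) = ⅓ - X
k(s, D) = 11
1/((k(C(-4), 9) - 1*(-159)) + 419) = 1/((11 - 1*(-159)) + 419) = 1/((11 + 159) + 419) = 1/(170 + 419) = 1/589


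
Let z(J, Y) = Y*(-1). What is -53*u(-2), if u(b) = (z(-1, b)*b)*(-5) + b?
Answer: -954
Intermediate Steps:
z(J, Y) = -Y
u(b) = b + 5*b**2 (u(b) = ((-b)*b)*(-5) + b = -b**2*(-5) + b = 5*b**2 + b = b + 5*b**2)
-53*u(-2) = -(-106)*(1 + 5*(-2)) = -(-106)*(1 - 10) = -(-106)*(-9) = -53*18 = -954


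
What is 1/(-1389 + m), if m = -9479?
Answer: -1/10868 ≈ -9.2013e-5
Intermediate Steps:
1/(-1389 + m) = 1/(-1389 - 9479) = 1/(-10868) = -1/10868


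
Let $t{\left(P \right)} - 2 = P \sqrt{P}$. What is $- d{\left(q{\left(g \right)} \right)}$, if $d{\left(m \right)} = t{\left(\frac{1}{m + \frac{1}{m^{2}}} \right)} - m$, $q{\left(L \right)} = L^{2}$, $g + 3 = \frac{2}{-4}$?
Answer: $\frac{41}{4} - \frac{941192 \sqrt{117713}}{13856350369} \approx 10.227$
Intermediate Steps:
$g = - \frac{7}{2}$ ($g = -3 + \frac{2}{-4} = -3 + 2 \left(- \frac{1}{4}\right) = -3 - \frac{1}{2} = - \frac{7}{2} \approx -3.5$)
$t{\left(P \right)} = 2 + P^{\frac{3}{2}}$ ($t{\left(P \right)} = 2 + P \sqrt{P} = 2 + P^{\frac{3}{2}}$)
$d{\left(m \right)} = 2 + \left(\frac{1}{m + \frac{1}{m^{2}}}\right)^{\frac{3}{2}} - m$ ($d{\left(m \right)} = \left(2 + \left(\frac{1}{m + \frac{1}{m^{2}}}\right)^{\frac{3}{2}}\right) - m = 2 + \left(\frac{1}{m + \frac{1}{m^{2}}}\right)^{\frac{3}{2}} - m$)
$- d{\left(q{\left(g \right)} \right)} = - (2 + \left(\frac{\left(\left(- \frac{7}{2}\right)^{2}\right)^{2}}{1 + \left(\left(- \frac{7}{2}\right)^{2}\right)^{3}}\right)^{\frac{3}{2}} - \left(- \frac{7}{2}\right)^{2}) = - (2 + \left(\frac{\left(\frac{49}{4}\right)^{2}}{1 + \left(\frac{49}{4}\right)^{3}}\right)^{\frac{3}{2}} - \frac{49}{4}) = - (2 + \left(\frac{2401}{16 \left(1 + \frac{117649}{64}\right)}\right)^{\frac{3}{2}} - \frac{49}{4}) = - (2 + \left(\frac{2401}{16 \cdot \frac{117713}{64}}\right)^{\frac{3}{2}} - \frac{49}{4}) = - (2 + \left(\frac{2401}{16} \cdot \frac{64}{117713}\right)^{\frac{3}{2}} - \frac{49}{4}) = - (2 + \left(\frac{9604}{117713}\right)^{\frac{3}{2}} - \frac{49}{4}) = - (2 + \frac{941192 \sqrt{117713}}{13856350369} - \frac{49}{4}) = - (- \frac{41}{4} + \frac{941192 \sqrt{117713}}{13856350369}) = \frac{41}{4} - \frac{941192 \sqrt{117713}}{13856350369}$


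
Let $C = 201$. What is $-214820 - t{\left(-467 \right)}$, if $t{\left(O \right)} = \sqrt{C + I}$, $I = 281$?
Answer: $-214820 - \sqrt{482} \approx -2.1484 \cdot 10^{5}$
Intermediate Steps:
$t{\left(O \right)} = \sqrt{482}$ ($t{\left(O \right)} = \sqrt{201 + 281} = \sqrt{482}$)
$-214820 - t{\left(-467 \right)} = -214820 - \sqrt{482}$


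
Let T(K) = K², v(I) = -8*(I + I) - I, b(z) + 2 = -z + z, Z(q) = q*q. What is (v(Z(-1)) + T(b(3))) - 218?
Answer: -231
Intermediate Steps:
Z(q) = q²
b(z) = -2 (b(z) = -2 + (-z + z) = -2 + 0 = -2)
v(I) = -17*I (v(I) = -16*I - I = -17*I)
(v(Z(-1)) + T(b(3))) - 218 = (-17*(-1)² + (-2)²) - 218 = (-17*1 + 4) - 218 = (-17 + 4) - 218 = -13 - 218 = -231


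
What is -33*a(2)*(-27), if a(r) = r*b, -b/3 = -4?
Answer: 21384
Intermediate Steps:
b = 12 (b = -3*(-4) = 12)
a(r) = 12*r (a(r) = r*12 = 12*r)
-33*a(2)*(-27) = -396*2*(-27) = -33*24*(-27) = -792*(-27) = 21384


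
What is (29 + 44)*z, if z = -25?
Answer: -1825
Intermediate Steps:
(29 + 44)*z = (29 + 44)*(-25) = 73*(-25) = -1825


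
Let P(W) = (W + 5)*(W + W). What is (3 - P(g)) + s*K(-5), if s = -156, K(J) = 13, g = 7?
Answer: -2193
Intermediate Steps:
P(W) = 2*W*(5 + W) (P(W) = (5 + W)*(2*W) = 2*W*(5 + W))
(3 - P(g)) + s*K(-5) = (3 - 2*7*(5 + 7)) - 156*13 = (3 - 2*7*12) - 2028 = (3 - 1*168) - 2028 = (3 - 168) - 2028 = -165 - 2028 = -2193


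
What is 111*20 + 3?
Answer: 2223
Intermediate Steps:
111*20 + 3 = 2220 + 3 = 2223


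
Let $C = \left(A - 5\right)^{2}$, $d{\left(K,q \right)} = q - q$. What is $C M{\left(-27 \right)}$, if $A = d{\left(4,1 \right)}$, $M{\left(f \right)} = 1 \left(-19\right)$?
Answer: $-475$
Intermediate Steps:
$M{\left(f \right)} = -19$
$d{\left(K,q \right)} = 0$
$A = 0$
$C = 25$ ($C = \left(0 - 5\right)^{2} = \left(-5\right)^{2} = 25$)
$C M{\left(-27 \right)} = 25 \left(-19\right) = -475$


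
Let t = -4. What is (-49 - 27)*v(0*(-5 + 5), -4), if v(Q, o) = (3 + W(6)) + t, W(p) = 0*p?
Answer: 76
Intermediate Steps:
W(p) = 0
v(Q, o) = -1 (v(Q, o) = (3 + 0) - 4 = 3 - 4 = -1)
(-49 - 27)*v(0*(-5 + 5), -4) = (-49 - 27)*(-1) = -76*(-1) = 76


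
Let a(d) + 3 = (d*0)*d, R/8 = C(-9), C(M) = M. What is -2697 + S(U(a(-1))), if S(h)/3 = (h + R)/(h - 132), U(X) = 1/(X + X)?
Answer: -2137422/793 ≈ -2695.4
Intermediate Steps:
R = -72 (R = 8*(-9) = -72)
a(d) = -3 (a(d) = -3 + (d*0)*d = -3 + 0*d = -3 + 0 = -3)
U(X) = 1/(2*X)
S(h) = 3*(-72 + h)/(-132 + h) (S(h) = 3*((h - 72)/(h - 132)) = 3*((-72 + h)/(-132 + h)) = 3*(-72 + h)/(-132 + h))
-2697 + S(U(a(-1))) = -2697 + 3*(-72 + (½)/(-3))/(-132 + (½)/(-3)) = -2697 + 3*(-72 + (½)*(-⅓))/(-132 + (½)*(-⅓)) = -2697 + 3*(-72 - ⅙)/(-132 - ⅙) = -2697 + 3*(-433/6)/(-793/6) = -2697 + 3*(-6/793)*(-433/6) = -2697 + 1299/793 = -2137422/793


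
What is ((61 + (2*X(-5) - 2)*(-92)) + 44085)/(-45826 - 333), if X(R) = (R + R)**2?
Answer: -25930/46159 ≈ -0.56175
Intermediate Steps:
X(R) = 4*R**2 (X(R) = (2*R)**2 = 4*R**2)
((61 + (2*X(-5) - 2)*(-92)) + 44085)/(-45826 - 333) = ((61 + (2*(4*(-5)**2) - 2)*(-92)) + 44085)/(-45826 - 333) = ((61 + (2*(4*25) - 2)*(-92)) + 44085)/(-46159) = ((61 + (2*100 - 2)*(-92)) + 44085)*(-1/46159) = ((61 + (200 - 2)*(-92)) + 44085)*(-1/46159) = ((61 + 198*(-92)) + 44085)*(-1/46159) = ((61 - 18216) + 44085)*(-1/46159) = (-18155 + 44085)*(-1/46159) = 25930*(-1/46159) = -25930/46159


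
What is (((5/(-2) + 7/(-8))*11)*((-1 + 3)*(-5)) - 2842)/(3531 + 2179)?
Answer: -9883/22840 ≈ -0.43271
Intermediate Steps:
(((5/(-2) + 7/(-8))*11)*((-1 + 3)*(-5)) - 2842)/(3531 + 2179) = (((5*(-1/2) + 7*(-1/8))*11)*(2*(-5)) - 2842)/5710 = (((-5/2 - 7/8)*11)*(-10) - 2842)*(1/5710) = (-27/8*11*(-10) - 2842)*(1/5710) = (-297/8*(-10) - 2842)*(1/5710) = (1485/4 - 2842)*(1/5710) = -9883/4*1/5710 = -9883/22840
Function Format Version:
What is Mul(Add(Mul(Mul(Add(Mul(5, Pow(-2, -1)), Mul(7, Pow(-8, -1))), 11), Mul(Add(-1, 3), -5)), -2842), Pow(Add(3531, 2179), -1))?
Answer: Rational(-9883, 22840) ≈ -0.43271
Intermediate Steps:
Mul(Add(Mul(Mul(Add(Mul(5, Pow(-2, -1)), Mul(7, Pow(-8, -1))), 11), Mul(Add(-1, 3), -5)), -2842), Pow(Add(3531, 2179), -1)) = Mul(Add(Mul(Mul(Add(Mul(5, Rational(-1, 2)), Mul(7, Rational(-1, 8))), 11), Mul(2, -5)), -2842), Pow(5710, -1)) = Mul(Add(Mul(Mul(Add(Rational(-5, 2), Rational(-7, 8)), 11), -10), -2842), Rational(1, 5710)) = Mul(Add(Mul(Mul(Rational(-27, 8), 11), -10), -2842), Rational(1, 5710)) = Mul(Add(Mul(Rational(-297, 8), -10), -2842), Rational(1, 5710)) = Mul(Add(Rational(1485, 4), -2842), Rational(1, 5710)) = Mul(Rational(-9883, 4), Rational(1, 5710)) = Rational(-9883, 22840)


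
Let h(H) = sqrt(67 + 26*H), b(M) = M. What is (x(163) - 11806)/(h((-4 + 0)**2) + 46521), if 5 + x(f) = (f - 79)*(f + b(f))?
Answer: 241490511/721400986 - 5191*sqrt(483)/721400986 ≈ 0.33459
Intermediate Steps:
x(f) = -5 + 2*f*(-79 + f) (x(f) = -5 + (f - 79)*(f + f) = -5 + (-79 + f)*(2*f) = -5 + 2*f*(-79 + f))
(x(163) - 11806)/(h((-4 + 0)**2) + 46521) = ((-5 - 158*163 + 2*163**2) - 11806)/(sqrt(67 + 26*(-4 + 0)**2) + 46521) = ((-5 - 25754 + 2*26569) - 11806)/(sqrt(67 + 26*(-4)**2) + 46521) = ((-5 - 25754 + 53138) - 11806)/(sqrt(67 + 26*16) + 46521) = (27379 - 11806)/(sqrt(67 + 416) + 46521) = 15573/(sqrt(483) + 46521) = 15573/(46521 + sqrt(483))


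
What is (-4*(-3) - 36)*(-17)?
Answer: 408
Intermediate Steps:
(-4*(-3) - 36)*(-17) = (12 - 36)*(-17) = -24*(-17) = 408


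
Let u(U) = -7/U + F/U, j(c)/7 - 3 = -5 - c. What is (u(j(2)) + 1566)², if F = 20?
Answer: 1921507225/784 ≈ 2.4509e+6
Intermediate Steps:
j(c) = -14 - 7*c (j(c) = 21 + 7*(-5 - c) = 21 + (-35 - 7*c) = -14 - 7*c)
u(U) = 13/U (u(U) = -7/U + 20/U = 13/U)
(u(j(2)) + 1566)² = (13/(-14 - 7*2) + 1566)² = (13/(-14 - 14) + 1566)² = (13/(-28) + 1566)² = (13*(-1/28) + 1566)² = (-13/28 + 1566)² = (43835/28)² = 1921507225/784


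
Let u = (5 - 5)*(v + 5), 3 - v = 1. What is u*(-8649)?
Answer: 0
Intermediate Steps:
v = 2 (v = 3 - 1*1 = 3 - 1 = 2)
u = 0 (u = (5 - 5)*(2 + 5) = 0*7 = 0)
u*(-8649) = 0*(-8649) = 0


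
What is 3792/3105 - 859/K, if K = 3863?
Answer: 3993767/3998205 ≈ 0.99889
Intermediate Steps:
3792/3105 - 859/K = 3792/3105 - 859/3863 = 3792*(1/3105) - 859*1/3863 = 1264/1035 - 859/3863 = 3993767/3998205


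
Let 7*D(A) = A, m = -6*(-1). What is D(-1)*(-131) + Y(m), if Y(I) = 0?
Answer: 131/7 ≈ 18.714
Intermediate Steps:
m = 6
D(A) = A/7
D(-1)*(-131) + Y(m) = ((⅐)*(-1))*(-131) + 0 = -⅐*(-131) + 0 = 131/7 + 0 = 131/7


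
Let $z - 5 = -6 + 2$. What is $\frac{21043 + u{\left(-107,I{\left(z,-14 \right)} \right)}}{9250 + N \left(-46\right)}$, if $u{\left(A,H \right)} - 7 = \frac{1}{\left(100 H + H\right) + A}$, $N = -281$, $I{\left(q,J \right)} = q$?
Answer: $\frac{126299}{133056} \approx 0.94922$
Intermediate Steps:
$z = 1$ ($z = 5 + \left(-6 + 2\right) = 5 - 4 = 1$)
$u{\left(A,H \right)} = 7 + \frac{1}{A + 101 H}$ ($u{\left(A,H \right)} = 7 + \frac{1}{\left(100 H + H\right) + A} = 7 + \frac{1}{101 H + A} = 7 + \frac{1}{A + 101 H}$)
$\frac{21043 + u{\left(-107,I{\left(z,-14 \right)} \right)}}{9250 + N \left(-46\right)} = \frac{21043 + \frac{1 + 7 \left(-107\right) + 707 \cdot 1}{-107 + 101 \cdot 1}}{9250 - -12926} = \frac{21043 + \frac{1 - 749 + 707}{-107 + 101}}{9250 + 12926} = \frac{21043 + \frac{1}{-6} \left(-41\right)}{22176} = \left(21043 - - \frac{41}{6}\right) \frac{1}{22176} = \left(21043 + \frac{41}{6}\right) \frac{1}{22176} = \frac{126299}{6} \cdot \frac{1}{22176} = \frac{126299}{133056}$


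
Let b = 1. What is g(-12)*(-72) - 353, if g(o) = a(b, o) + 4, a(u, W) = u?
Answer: -713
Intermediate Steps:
g(o) = 5 (g(o) = 1 + 4 = 5)
g(-12)*(-72) - 353 = 5*(-72) - 353 = -360 - 353 = -713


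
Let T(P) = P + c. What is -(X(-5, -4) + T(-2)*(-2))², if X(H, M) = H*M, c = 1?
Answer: -484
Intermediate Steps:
T(P) = 1 + P (T(P) = P + 1 = 1 + P)
-(X(-5, -4) + T(-2)*(-2))² = -(-5*(-4) + (1 - 2)*(-2))² = -(20 - 1*(-2))² = -(20 + 2)² = -1*22² = -1*484 = -484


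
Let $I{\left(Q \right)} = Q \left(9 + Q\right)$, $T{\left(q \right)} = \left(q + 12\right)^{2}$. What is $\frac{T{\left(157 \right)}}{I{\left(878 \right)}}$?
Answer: $\frac{28561}{778786} \approx 0.036674$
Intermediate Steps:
$T{\left(q \right)} = \left(12 + q\right)^{2}$
$\frac{T{\left(157 \right)}}{I{\left(878 \right)}} = \frac{\left(12 + 157\right)^{2}}{878 \left(9 + 878\right)} = \frac{169^{2}}{878 \cdot 887} = \frac{28561}{778786}$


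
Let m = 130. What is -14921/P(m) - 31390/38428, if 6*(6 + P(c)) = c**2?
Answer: -496208261/81006224 ≈ -6.1256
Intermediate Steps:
P(c) = -6 + c**2/6
-14921/P(m) - 31390/38428 = -14921/(-6 + (1/6)*130**2) - 31390/38428 = -14921/(-6 + (1/6)*16900) - 31390*1/38428 = -14921/(-6 + 8450/3) - 15695/19214 = -14921/8432/3 - 15695/19214 = -14921*3/8432 - 15695/19214 = -44763/8432 - 15695/19214 = -496208261/81006224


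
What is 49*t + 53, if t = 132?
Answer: 6521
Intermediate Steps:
49*t + 53 = 49*132 + 53 = 6468 + 53 = 6521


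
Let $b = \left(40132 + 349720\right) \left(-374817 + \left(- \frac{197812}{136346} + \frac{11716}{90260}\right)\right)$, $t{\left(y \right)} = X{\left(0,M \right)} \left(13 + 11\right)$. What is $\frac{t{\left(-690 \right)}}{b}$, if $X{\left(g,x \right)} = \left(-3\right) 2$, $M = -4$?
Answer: $\frac{9229942470}{9366063102860150999} \approx 9.8547 \cdot 10^{-10}$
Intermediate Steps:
$X{\left(g,x \right)} = -6$
$t{\left(y \right)} = -144$ ($t{\left(y \right)} = - 6 \left(13 + 11\right) = \left(-6\right) 24 = -144$)
$b = - \frac{224785514468643623976}{1538323745}$ ($b = 389852 \left(-374817 + \left(\left(-197812\right) \frac{1}{136346} + 11716 \cdot \frac{1}{90260}\right)\right) = 389852 \left(-374817 + \left(- \frac{98906}{68173} + \frac{2929}{22565}\right)\right) = 389852 \left(-374817 - \frac{2032135173}{1538323745}\right) = 389852 \left(- \frac{576591923264838}{1538323745}\right) = - \frac{224785514468643623976}{1538323745} \approx -1.4612 \cdot 10^{11}$)
$\frac{t{\left(-690 \right)}}{b} = - \frac{144}{- \frac{224785514468643623976}{1538323745}} = \left(-144\right) \left(- \frac{1538323745}{224785514468643623976}\right) = \frac{9229942470}{9366063102860150999}$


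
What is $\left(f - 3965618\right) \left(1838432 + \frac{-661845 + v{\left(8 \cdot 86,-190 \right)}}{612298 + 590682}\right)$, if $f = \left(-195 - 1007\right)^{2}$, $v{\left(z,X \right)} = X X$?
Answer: $- \frac{557502291945931461}{120298} \approx -4.6343 \cdot 10^{12}$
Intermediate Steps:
$v{\left(z,X \right)} = X^{2}$
$f = 1444804$ ($f = \left(-1202\right)^{2} = 1444804$)
$\left(f - 3965618\right) \left(1838432 + \frac{-661845 + v{\left(8 \cdot 86,-190 \right)}}{612298 + 590682}\right) = \left(1444804 - 3965618\right) \left(1838432 + \frac{-661845 + \left(-190\right)^{2}}{612298 + 590682}\right) = - 2520814 \left(1838432 + \frac{-661845 + 36100}{1202980}\right) = - 2520814 \left(1838432 - \frac{125149}{240596}\right) = \left(-2520814\right) \frac{442319260323}{240596} = - \frac{557502291945931461}{120298}$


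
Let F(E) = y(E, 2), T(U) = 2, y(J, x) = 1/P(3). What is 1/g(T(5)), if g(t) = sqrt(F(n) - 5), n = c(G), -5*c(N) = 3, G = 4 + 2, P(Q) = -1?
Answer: -I*sqrt(6)/6 ≈ -0.40825*I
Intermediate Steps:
G = 6
c(N) = -3/5 (c(N) = -1/5*3 = -3/5)
n = -3/5 ≈ -0.60000
y(J, x) = -1 (y(J, x) = 1/(-1) = -1)
F(E) = -1
g(t) = I*sqrt(6) (g(t) = sqrt(-1 - 5) = sqrt(-6) = I*sqrt(6))
1/g(T(5)) = 1/(I*sqrt(6)) = -I*sqrt(6)/6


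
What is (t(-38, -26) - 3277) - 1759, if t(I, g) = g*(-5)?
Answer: -4906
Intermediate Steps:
t(I, g) = -5*g
(t(-38, -26) - 3277) - 1759 = (-5*(-26) - 3277) - 1759 = (130 - 3277) - 1759 = -3147 - 1759 = -4906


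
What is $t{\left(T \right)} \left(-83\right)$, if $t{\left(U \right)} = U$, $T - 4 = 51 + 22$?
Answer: $-6391$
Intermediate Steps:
$T = 77$ ($T = 4 + \left(51 + 22\right) = 4 + 73 = 77$)
$t{\left(T \right)} \left(-83\right) = 77 \left(-83\right) = -6391$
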